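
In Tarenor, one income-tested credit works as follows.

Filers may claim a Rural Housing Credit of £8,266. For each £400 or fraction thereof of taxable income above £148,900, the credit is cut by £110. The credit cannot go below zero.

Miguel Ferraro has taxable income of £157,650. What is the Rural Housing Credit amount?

£5,846

Rural Housing Credit: income exceeds £148,900 by £8,750, which is 22 full-or-partial £400 increments; reduction = 22 × £110 = £2,420, leaving £5,846.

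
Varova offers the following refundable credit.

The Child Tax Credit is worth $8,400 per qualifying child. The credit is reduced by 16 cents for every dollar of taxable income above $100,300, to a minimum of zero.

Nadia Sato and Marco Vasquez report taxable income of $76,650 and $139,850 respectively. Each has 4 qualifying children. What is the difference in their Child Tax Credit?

$6,328

Nadia ($76,650): Child Tax Credit: base = 4 × $8,400 = $33,600. $76,650 is at or below the $100,300 threshold, so the full $33,600 applies.
Marco ($139,850): Child Tax Credit: base = 4 × $8,400 = $33,600. 16% of the $39,550 excess over $100,300 is $6,328; credit = $33,600 − $6,328 = $27,272.
Difference: |$33,600 − $27,272| = $6,328.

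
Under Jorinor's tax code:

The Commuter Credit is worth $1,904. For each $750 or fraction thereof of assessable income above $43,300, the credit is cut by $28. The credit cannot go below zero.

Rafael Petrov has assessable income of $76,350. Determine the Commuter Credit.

Commuter Credit: income exceeds $43,300 by $33,050, which is 45 full-or-partial $750 increments; reduction = 45 × $28 = $1,260, leaving $644.

$644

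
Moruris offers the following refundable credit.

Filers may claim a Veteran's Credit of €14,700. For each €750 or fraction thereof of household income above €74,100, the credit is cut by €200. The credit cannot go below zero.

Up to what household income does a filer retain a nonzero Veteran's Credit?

After 73 increments the reduction is 73 × €200 = €14,600, leaving €100; one more increment wipes it out. Increment 73 ends at excess 73 × €750 = €54,750, so the highest qualifying income is €74,100 + €54,750 = €128,850.

€128,850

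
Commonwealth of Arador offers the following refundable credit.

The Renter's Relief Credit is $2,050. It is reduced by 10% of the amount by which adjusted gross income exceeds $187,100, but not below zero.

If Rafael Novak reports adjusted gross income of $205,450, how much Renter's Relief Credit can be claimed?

Renter's Relief Credit: 10% of the $18,350 excess over $187,100 is $1,835; credit = $2,050 − $1,835 = $215.

$215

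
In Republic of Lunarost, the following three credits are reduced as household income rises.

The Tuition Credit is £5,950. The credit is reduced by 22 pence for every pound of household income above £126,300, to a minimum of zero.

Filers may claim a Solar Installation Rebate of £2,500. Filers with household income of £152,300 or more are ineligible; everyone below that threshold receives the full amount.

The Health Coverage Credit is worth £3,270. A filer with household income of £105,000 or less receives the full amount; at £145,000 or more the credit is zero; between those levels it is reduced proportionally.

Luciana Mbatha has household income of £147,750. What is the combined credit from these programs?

Tuition Credit: 22% of the £21,450 excess over £126,300 is £4,719; credit = £5,950 − £4,719 = £1,231.
Solar Installation Rebate: £147,750 is below the £152,300 cutoff, so the full £2,500 applies.
Health Coverage Credit: £147,750 is at or above £145,000, so the credit is £0.
Total: £1,231 + £2,500 + £0 = £3,731.

£3,731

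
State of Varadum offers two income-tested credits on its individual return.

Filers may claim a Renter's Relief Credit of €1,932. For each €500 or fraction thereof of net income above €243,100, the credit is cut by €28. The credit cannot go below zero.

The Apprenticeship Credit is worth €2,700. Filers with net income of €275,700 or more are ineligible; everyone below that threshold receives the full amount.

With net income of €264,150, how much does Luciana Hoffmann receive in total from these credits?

€3,428

Renter's Relief Credit: income exceeds €243,100 by €21,050, which is 43 full-or-partial €500 increments; reduction = 43 × €28 = €1,204, leaving €728.
Apprenticeship Credit: €264,150 is below the €275,700 cutoff, so the full €2,700 applies.
Total: €728 + €2,700 = €3,428.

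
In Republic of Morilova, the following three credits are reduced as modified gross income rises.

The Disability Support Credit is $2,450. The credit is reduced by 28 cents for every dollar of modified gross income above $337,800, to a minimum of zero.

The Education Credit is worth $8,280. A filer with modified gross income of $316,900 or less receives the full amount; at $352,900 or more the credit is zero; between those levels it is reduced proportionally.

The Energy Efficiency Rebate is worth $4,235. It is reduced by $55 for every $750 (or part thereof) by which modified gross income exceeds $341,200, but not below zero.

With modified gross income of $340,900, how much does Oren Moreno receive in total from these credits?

Disability Support Credit: 28% of the $3,100 excess over $337,800 is $868; credit = $2,450 − $868 = $1,582.
Education Credit: $340,900 is $24,000 into a $36,000 phase-out range, leaving 12,000/36,000 of the credit: $8,280 × 12,000/36,000 = $2,760.
Energy Efficiency Rebate: $340,900 is at or below the $341,200 threshold, so the full $4,235 applies.
Total: $1,582 + $2,760 + $4,235 = $8,577.

$8,577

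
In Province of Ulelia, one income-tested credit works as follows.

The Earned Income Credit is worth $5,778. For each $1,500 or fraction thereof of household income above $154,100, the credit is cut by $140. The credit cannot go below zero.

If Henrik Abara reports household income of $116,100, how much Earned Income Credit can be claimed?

$5,778

Earned Income Credit: $116,100 is at or below the $154,100 threshold, so the full $5,778 applies.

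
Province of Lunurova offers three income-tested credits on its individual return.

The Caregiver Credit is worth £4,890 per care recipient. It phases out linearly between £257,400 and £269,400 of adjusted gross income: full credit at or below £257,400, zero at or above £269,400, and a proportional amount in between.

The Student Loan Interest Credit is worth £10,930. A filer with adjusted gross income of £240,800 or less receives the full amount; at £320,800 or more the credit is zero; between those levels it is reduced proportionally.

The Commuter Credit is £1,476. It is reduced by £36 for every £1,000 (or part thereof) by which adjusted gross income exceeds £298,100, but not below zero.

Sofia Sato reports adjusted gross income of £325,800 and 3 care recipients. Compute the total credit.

Caregiver Credit: base = 3 × £4,890 = £14,670. £325,800 is at or above £269,400, so the credit is £0.
Student Loan Interest Credit: £325,800 is at or above £320,800, so the credit is £0.
Commuter Credit: income exceeds £298,100 by £27,700, which is 28 full-or-partial £1,000 increments; reduction = 28 × £36 = £1,008, leaving £468.
Total: £0 + £0 + £468 = £468.

£468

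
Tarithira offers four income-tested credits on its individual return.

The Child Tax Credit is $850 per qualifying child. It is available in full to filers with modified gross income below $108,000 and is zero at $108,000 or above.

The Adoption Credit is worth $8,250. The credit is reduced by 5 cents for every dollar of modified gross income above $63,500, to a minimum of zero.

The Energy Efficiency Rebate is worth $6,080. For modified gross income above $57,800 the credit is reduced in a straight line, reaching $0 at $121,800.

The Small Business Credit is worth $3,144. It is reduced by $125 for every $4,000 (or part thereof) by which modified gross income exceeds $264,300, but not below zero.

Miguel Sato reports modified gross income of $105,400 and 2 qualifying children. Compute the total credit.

$12,557

Child Tax Credit: base = 2 × $850 = $1,700. $105,400 is below the $108,000 cutoff, so the full $1,700 applies.
Adoption Credit: 5% of the $41,900 excess over $63,500 is $2,095; credit = $8,250 − $2,095 = $6,155.
Energy Efficiency Rebate: $105,400 is $47,600 into a $64,000 phase-out range, leaving 16,400/64,000 of the credit: $6,080 × 16,400/64,000 = $1,558.
Small Business Credit: $105,400 is at or below the $264,300 threshold, so the full $3,144 applies.
Total: $1,700 + $6,155 + $1,558 + $3,144 = $12,557.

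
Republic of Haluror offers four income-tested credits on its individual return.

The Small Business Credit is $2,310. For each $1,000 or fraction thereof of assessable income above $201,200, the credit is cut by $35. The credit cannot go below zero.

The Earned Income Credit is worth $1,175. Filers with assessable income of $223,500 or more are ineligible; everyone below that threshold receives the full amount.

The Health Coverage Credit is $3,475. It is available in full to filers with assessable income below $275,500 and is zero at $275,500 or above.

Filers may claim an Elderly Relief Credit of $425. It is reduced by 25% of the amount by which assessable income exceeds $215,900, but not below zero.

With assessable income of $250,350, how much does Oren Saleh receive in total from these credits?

Small Business Credit: income exceeds $201,200 by $49,150, which is 50 full-or-partial $1,000 increments; reduction = 50 × $35 = $1,750, leaving $560.
Earned Income Credit: $250,350 meets or exceeds the $223,500 cutoff, so the credit is $0.
Health Coverage Credit: $250,350 is below the $275,500 cutoff, so the full $3,475 applies.
Elderly Relief Credit: 25% of the $34,450 excess over $215,900 is $8,612.50 ≥ base, so the credit is $0.
Total: $560 + $0 + $3,475 + $0 = $4,035.

$4,035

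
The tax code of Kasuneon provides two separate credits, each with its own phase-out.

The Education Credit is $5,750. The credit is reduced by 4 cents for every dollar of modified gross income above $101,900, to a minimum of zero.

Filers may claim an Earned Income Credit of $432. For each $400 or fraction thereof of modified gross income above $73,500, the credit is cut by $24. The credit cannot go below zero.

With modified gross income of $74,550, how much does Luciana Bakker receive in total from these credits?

$6,110

Education Credit: $74,550 is at or below the $101,900 threshold, so the full $5,750 applies.
Earned Income Credit: income exceeds $73,500 by $1,050, which is 3 full-or-partial $400 increments; reduction = 3 × $24 = $72, leaving $360.
Total: $5,750 + $360 = $6,110.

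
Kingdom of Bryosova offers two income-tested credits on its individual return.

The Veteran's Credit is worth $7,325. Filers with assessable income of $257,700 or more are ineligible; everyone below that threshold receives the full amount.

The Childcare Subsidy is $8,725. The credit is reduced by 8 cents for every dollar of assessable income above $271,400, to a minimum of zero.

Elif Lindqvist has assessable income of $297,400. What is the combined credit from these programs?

$6,645

Veteran's Credit: $297,400 meets or exceeds the $257,700 cutoff, so the credit is $0.
Childcare Subsidy: 8% of the $26,000 excess over $271,400 is $2,080; credit = $8,725 − $2,080 = $6,645.
Total: $0 + $6,645 = $6,645.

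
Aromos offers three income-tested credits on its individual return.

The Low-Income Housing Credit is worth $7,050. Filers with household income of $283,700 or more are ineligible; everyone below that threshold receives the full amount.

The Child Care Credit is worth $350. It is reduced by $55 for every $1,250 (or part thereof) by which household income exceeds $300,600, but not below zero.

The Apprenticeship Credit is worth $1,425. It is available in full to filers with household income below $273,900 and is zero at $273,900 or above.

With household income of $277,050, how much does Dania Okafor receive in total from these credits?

$7,400

Low-Income Housing Credit: $277,050 is below the $283,700 cutoff, so the full $7,050 applies.
Child Care Credit: $277,050 is at or below the $300,600 threshold, so the full $350 applies.
Apprenticeship Credit: $277,050 meets or exceeds the $273,900 cutoff, so the credit is $0.
Total: $7,050 + $350 + $0 = $7,400.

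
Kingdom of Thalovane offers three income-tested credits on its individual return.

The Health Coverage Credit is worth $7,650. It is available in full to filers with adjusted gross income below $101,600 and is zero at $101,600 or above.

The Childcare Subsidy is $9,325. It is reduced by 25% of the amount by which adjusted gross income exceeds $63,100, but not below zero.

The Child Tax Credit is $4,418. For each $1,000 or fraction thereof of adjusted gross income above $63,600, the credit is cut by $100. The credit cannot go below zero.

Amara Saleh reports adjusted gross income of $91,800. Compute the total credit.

$11,318

Health Coverage Credit: $91,800 is below the $101,600 cutoff, so the full $7,650 applies.
Childcare Subsidy: 25% of the $28,700 excess over $63,100 is $7,175; credit = $9,325 − $7,175 = $2,150.
Child Tax Credit: income exceeds $63,600 by $28,200, which is 29 full-or-partial $1,000 increments; reduction = 29 × $100 = $2,900, leaving $1,518.
Total: $7,650 + $2,150 + $1,518 = $11,318.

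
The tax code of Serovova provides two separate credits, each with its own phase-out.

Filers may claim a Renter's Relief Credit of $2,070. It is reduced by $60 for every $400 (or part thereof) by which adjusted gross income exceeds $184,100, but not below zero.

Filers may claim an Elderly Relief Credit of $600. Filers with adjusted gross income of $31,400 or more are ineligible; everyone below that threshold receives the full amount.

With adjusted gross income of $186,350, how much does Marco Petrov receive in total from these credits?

Renter's Relief Credit: income exceeds $184,100 by $2,250, which is 6 full-or-partial $400 increments; reduction = 6 × $60 = $360, leaving $1,710.
Elderly Relief Credit: $186,350 meets or exceeds the $31,400 cutoff, so the credit is $0.
Total: $1,710 + $0 = $1,710.

$1,710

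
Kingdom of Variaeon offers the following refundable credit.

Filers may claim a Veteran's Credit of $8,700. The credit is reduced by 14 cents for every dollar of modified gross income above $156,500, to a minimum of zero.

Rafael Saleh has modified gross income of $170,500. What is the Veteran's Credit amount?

Veteran's Credit: 14% of the $14,000 excess over $156,500 is $1,960; credit = $8,700 − $1,960 = $6,740.

$6,740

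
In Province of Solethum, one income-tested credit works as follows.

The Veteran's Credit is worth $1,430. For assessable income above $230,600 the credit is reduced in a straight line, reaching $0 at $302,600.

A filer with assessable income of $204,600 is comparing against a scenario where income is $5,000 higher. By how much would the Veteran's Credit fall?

$0

At $204,600 — $204,600 is at or below the $230,600 threshold, so the full $1,430 applies.
At $209,600 — $209,600 is at or below the $230,600 threshold, so the full $1,430 applies.
Lost: $1,430 − $1,430 = $0.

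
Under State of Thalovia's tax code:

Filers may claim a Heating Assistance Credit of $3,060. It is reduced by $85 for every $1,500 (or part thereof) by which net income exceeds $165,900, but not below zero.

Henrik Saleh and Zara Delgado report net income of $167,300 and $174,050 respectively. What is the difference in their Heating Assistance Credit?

$425

Henrik ($167,300): Heating Assistance Credit: income exceeds $165,900 by $1,400, which is 1 full-or-partial $1,500 increment; reduction = 1 × $85 = $85, leaving $2,975.
Zara ($174,050): Heating Assistance Credit: income exceeds $165,900 by $8,150, which is 6 full-or-partial $1,500 increments; reduction = 6 × $85 = $510, leaving $2,550.
Difference: |$2,975 − $2,550| = $425.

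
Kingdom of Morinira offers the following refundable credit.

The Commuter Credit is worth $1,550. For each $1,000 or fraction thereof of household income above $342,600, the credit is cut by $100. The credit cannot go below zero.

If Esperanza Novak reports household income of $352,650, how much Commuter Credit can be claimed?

Commuter Credit: income exceeds $342,600 by $10,050, which is 11 full-or-partial $1,000 increments; reduction = 11 × $100 = $1,100, leaving $450.

$450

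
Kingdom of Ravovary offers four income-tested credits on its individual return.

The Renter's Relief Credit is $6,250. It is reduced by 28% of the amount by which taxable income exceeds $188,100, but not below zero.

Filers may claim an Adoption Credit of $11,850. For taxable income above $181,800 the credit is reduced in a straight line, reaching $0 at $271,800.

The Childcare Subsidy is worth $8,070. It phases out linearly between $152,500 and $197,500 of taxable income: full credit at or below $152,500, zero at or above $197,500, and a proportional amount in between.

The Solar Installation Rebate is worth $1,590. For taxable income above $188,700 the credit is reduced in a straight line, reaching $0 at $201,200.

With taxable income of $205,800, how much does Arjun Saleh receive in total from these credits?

$9,984

Renter's Relief Credit: 28% of the $17,700 excess over $188,100 is $4,956; credit = $6,250 − $4,956 = $1,294.
Adoption Credit: $205,800 is $24,000 into a $90,000 phase-out range, leaving 66,000/90,000 of the credit: $11,850 × 66,000/90,000 = $8,690.
Childcare Subsidy: $205,800 is at or above $197,500, so the credit is $0.
Solar Installation Rebate: $205,800 is at or above $201,200, so the credit is $0.
Total: $1,294 + $8,690 + $0 + $0 = $9,984.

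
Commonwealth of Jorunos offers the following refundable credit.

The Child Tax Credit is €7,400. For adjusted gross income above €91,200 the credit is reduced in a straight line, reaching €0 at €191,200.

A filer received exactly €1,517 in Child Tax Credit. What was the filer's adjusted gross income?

€170,700

€1,517 is 1,517/7,400 of the full €7,400, so 5,883/7,400 of the €100,000 range has been used: income = €91,200 + €100,000 × 5,883/7,400 = €170,700.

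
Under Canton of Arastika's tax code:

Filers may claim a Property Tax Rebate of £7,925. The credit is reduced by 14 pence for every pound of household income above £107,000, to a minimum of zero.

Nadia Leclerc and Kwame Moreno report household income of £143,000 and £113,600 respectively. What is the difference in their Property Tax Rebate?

Nadia (£143,000): Property Tax Rebate: 14% of the £36,000 excess over £107,000 is £5,040; credit = £7,925 − £5,040 = £2,885.
Kwame (£113,600): Property Tax Rebate: 14% of the £6,600 excess over £107,000 is £924; credit = £7,925 − £924 = £7,001.
Difference: |£2,885 − £7,001| = £4,116.

£4,116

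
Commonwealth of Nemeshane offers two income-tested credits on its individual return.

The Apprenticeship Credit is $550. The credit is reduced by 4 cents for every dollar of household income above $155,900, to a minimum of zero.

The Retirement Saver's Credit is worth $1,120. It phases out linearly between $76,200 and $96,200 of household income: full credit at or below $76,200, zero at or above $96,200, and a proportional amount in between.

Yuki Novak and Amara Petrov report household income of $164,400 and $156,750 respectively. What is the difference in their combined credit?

Yuki ($164,400): Apprenticeship Credit: 4% of the $8,500 excess over $155,900 is $340; credit = $550 − $340 = $210. Retirement Saver's Credit: $164,400 is at or above $96,200, so the credit is $0. total $210 + $0 = $210
Amara ($156,750): Apprenticeship Credit: 4% of the $850 excess over $155,900 is $34; credit = $550 − $34 = $516. Retirement Saver's Credit: $156,750 is at or above $96,200, so the credit is $0. total $516 + $0 = $516
Difference: |$210 − $516| = $306.

$306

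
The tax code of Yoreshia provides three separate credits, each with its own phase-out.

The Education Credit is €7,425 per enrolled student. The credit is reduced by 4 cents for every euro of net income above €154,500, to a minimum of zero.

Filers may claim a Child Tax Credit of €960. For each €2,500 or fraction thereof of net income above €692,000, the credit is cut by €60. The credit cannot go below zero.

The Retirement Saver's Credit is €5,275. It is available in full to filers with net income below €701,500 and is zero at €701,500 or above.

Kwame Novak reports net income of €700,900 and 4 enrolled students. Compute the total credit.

€13,839

Education Credit: base = 4 × €7,425 = €29,700. 4% of the €546,400 excess over €154,500 is €21,856; credit = €29,700 − €21,856 = €7,844.
Child Tax Credit: income exceeds €692,000 by €8,900, which is 4 full-or-partial €2,500 increments; reduction = 4 × €60 = €240, leaving €720.
Retirement Saver's Credit: €700,900 is below the €701,500 cutoff, so the full €5,275 applies.
Total: €7,844 + €720 + €5,275 = €13,839.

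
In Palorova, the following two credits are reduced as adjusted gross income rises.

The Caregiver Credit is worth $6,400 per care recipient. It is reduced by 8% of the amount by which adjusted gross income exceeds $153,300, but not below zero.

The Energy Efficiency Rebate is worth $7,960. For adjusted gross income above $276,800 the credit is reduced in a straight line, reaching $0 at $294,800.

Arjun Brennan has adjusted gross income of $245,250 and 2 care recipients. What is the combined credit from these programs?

Caregiver Credit: base = 2 × $6,400 = $12,800. 8% of the $91,950 excess over $153,300 is $7,356; credit = $12,800 − $7,356 = $5,444.
Energy Efficiency Rebate: $245,250 is at or below the $276,800 threshold, so the full $7,960 applies.
Total: $5,444 + $7,960 = $13,404.

$13,404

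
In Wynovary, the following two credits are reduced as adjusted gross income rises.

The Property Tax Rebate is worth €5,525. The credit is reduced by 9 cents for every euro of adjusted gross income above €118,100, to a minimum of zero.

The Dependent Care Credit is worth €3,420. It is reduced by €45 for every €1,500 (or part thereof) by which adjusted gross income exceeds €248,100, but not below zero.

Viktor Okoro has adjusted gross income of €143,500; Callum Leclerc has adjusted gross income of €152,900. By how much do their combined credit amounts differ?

€846

Viktor (€143,500): Property Tax Rebate: 9% of the €25,400 excess over €118,100 is €2,286; credit = €5,525 − €2,286 = €3,239. Dependent Care Credit: €143,500 is at or below the €248,100 threshold, so the full €3,420 applies. total €3,239 + €3,420 = €6,659
Callum (€152,900): Property Tax Rebate: 9% of the €34,800 excess over €118,100 is €3,132; credit = €5,525 − €3,132 = €2,393. Dependent Care Credit: €152,900 is at or below the €248,100 threshold, so the full €3,420 applies. total €2,393 + €3,420 = €5,813
Difference: |€6,659 − €5,813| = €846.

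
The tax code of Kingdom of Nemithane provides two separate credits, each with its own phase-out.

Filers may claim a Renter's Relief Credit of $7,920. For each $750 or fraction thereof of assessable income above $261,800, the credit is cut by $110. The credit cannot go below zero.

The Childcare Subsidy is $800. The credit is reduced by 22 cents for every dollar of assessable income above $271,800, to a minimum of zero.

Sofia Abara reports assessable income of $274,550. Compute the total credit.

Renter's Relief Credit: income exceeds $261,800 by $12,750, which is 17 full-or-partial $750 increments; reduction = 17 × $110 = $1,870, leaving $6,050.
Childcare Subsidy: 22% of the $2,750 excess over $271,800 is $605; credit = $800 − $605 = $195.
Total: $6,050 + $195 = $6,245.

$6,245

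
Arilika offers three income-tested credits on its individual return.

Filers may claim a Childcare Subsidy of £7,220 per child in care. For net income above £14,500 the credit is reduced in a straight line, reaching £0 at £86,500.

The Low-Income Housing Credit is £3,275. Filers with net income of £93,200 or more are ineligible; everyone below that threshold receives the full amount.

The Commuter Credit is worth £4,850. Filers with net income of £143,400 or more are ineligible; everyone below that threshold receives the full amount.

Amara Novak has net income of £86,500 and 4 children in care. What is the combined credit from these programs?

Childcare Subsidy: base = 4 × £7,220 = £28,880. £86,500 is at or above £86,500, so the credit is £0.
Low-Income Housing Credit: £86,500 is below the £93,200 cutoff, so the full £3,275 applies.
Commuter Credit: £86,500 is below the £143,400 cutoff, so the full £4,850 applies.
Total: £0 + £3,275 + £4,850 = £8,125.

£8,125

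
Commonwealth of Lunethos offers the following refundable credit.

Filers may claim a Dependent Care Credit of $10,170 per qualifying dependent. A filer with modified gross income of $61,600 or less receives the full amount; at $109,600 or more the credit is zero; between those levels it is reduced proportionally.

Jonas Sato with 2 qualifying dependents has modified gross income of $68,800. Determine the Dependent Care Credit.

$17,289

Dependent Care Credit: base = 2 × $10,170 = $20,340. $68,800 is $7,200 into a $48,000 phase-out range, leaving 40,800/48,000 of the credit: $20,340 × 40,800/48,000 = $17,289.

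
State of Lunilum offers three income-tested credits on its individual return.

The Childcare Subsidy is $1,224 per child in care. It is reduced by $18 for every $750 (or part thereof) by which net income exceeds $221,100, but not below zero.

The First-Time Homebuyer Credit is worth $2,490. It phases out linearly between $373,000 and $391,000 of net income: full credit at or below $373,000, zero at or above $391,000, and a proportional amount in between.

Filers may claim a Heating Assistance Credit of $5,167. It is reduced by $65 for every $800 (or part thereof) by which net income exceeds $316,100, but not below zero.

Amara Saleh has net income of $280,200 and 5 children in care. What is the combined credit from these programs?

$12,355

Childcare Subsidy: base = 5 × $1,224 = $6,120. income exceeds $221,100 by $59,100, which is 79 full-or-partial $750 increments; reduction = 79 × $18 = $1,422, leaving $4,698.
First-Time Homebuyer Credit: $280,200 is at or below the $373,000 threshold, so the full $2,490 applies.
Heating Assistance Credit: $280,200 is at or below the $316,100 threshold, so the full $5,167 applies.
Total: $4,698 + $2,490 + $5,167 = $12,355.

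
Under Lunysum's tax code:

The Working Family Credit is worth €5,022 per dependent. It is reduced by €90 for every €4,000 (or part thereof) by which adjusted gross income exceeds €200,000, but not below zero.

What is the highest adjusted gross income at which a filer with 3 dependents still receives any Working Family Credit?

€868,000

Full credit = 3 × €5,022 = €15,066.
After 167 increments the reduction is 167 × €90 = €15,030, leaving €36; one more increment wipes it out. Increment 167 ends at excess 167 × €4,000 = €668,000, so the highest qualifying income is €200,000 + €668,000 = €868,000.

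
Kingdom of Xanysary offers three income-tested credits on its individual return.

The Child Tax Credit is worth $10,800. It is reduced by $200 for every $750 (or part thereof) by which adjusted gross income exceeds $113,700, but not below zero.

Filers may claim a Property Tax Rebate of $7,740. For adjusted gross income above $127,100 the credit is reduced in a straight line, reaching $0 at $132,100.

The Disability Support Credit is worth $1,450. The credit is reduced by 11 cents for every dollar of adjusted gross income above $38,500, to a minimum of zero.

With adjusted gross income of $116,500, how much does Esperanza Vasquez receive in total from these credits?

$17,740

Child Tax Credit: income exceeds $113,700 by $2,800, which is 4 full-or-partial $750 increments; reduction = 4 × $200 = $800, leaving $10,000.
Property Tax Rebate: $116,500 is at or below the $127,100 threshold, so the full $7,740 applies.
Disability Support Credit: 11% of the $78,000 excess over $38,500 is $8,580 ≥ base, so the credit is $0.
Total: $10,000 + $7,740 + $0 = $17,740.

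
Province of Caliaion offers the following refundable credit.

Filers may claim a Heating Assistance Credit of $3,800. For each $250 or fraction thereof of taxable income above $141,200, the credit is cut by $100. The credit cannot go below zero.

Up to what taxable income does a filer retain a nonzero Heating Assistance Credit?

After 37 increments the reduction is 37 × $100 = $3,700, leaving $100; one more increment wipes it out. Increment 37 ends at excess 37 × $250 = $9,250, so the highest qualifying income is $141,200 + $9,250 = $150,450.

$150,450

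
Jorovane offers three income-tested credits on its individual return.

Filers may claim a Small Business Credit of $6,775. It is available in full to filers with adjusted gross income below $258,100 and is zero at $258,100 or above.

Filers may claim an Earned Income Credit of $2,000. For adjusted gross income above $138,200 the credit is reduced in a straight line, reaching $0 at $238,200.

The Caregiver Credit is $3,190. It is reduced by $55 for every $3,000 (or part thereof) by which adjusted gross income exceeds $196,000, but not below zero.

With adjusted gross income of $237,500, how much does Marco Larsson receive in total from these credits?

Small Business Credit: $237,500 is below the $258,100 cutoff, so the full $6,775 applies.
Earned Income Credit: $237,500 is $99,300 into a $100,000 phase-out range, leaving 700/100,000 of the credit: $2,000 × 700/100,000 = $14.
Caregiver Credit: income exceeds $196,000 by $41,500, which is 14 full-or-partial $3,000 increments; reduction = 14 × $55 = $770, leaving $2,420.
Total: $6,775 + $14 + $2,420 = $9,209.

$9,209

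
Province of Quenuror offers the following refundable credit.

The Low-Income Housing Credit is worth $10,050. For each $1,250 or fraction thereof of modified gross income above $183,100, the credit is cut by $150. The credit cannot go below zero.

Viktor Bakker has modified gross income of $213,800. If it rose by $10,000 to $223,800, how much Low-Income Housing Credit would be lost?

At $213,800 — income exceeds $183,100 by $30,700, which is 25 full-or-partial $1,250 increments; reduction = 25 × $150 = $3,750, leaving $6,300.
At $223,800 — income exceeds $183,100 by $40,700, which is 33 full-or-partial $1,250 increments; reduction = 33 × $150 = $4,950, leaving $5,100.
Lost: $6,300 − $5,100 = $1,200.

$1,200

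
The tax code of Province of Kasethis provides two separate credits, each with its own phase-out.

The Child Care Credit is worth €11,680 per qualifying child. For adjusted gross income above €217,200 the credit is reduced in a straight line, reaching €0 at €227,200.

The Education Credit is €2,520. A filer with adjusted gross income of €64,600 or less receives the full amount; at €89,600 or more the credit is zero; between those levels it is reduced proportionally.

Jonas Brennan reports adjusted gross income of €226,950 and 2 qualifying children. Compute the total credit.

€584

Child Care Credit: base = 2 × €11,680 = €23,360. €226,950 is €9,750 into a €10,000 phase-out range, leaving 250/10,000 of the credit: €23,360 × 250/10,000 = €584.
Education Credit: €226,950 is at or above €89,600, so the credit is €0.
Total: €584 + €0 = €584.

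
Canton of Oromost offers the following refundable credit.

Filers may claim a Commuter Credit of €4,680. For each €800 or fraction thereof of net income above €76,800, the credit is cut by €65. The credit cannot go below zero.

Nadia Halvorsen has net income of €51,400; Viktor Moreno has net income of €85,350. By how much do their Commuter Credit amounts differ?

€715

Nadia (€51,400): Commuter Credit: €51,400 is at or below the €76,800 threshold, so the full €4,680 applies.
Viktor (€85,350): Commuter Credit: income exceeds €76,800 by €8,550, which is 11 full-or-partial €800 increments; reduction = 11 × €65 = €715, leaving €3,965.
Difference: |€4,680 − €3,965| = €715.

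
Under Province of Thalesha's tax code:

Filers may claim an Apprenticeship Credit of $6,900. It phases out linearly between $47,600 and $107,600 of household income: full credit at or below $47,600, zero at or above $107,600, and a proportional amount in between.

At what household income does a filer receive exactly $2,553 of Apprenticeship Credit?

$2,553 is 2,553/6,900 of the full $6,900, so 4,347/6,900 of the $60,000 range has been used: income = $47,600 + $60,000 × 4,347/6,900 = $85,400.

$85,400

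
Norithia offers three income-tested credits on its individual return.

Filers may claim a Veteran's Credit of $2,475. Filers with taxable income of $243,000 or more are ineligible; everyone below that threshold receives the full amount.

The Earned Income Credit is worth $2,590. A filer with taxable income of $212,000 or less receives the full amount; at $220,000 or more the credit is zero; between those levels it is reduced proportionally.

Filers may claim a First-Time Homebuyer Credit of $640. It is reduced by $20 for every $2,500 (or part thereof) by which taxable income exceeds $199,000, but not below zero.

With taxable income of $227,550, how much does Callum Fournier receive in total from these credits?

Veteran's Credit: $227,550 is below the $243,000 cutoff, so the full $2,475 applies.
Earned Income Credit: $227,550 is at or above $220,000, so the credit is $0.
First-Time Homebuyer Credit: income exceeds $199,000 by $28,550, which is 12 full-or-partial $2,500 increments; reduction = 12 × $20 = $240, leaving $400.
Total: $2,475 + $0 + $400 = $2,875.

$2,875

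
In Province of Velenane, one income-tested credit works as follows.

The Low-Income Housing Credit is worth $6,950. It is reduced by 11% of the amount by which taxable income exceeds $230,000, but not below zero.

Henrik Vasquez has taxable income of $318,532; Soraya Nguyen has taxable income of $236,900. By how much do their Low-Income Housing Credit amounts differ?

$6,191

Henrik ($318,532): Low-Income Housing Credit: 11% of the $88,532 excess over $230,000 is $9,738.52 ≥ base, so the credit is $0.
Soraya ($236,900): Low-Income Housing Credit: 11% of the $6,900 excess over $230,000 is $759; credit = $6,950 − $759 = $6,191.
Difference: |$0 − $6,191| = $6,191.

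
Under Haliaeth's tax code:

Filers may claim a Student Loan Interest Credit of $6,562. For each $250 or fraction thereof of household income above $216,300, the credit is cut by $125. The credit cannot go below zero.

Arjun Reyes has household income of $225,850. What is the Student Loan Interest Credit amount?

$1,687

Student Loan Interest Credit: income exceeds $216,300 by $9,550, which is 39 full-or-partial $250 increments; reduction = 39 × $125 = $4,875, leaving $1,687.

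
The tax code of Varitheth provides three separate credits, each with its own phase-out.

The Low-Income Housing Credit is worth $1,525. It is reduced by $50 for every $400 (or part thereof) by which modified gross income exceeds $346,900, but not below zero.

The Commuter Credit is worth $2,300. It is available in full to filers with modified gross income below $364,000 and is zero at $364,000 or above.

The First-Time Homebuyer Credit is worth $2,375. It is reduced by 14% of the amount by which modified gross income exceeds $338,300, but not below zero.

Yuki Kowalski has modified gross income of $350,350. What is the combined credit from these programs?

$4,063

Low-Income Housing Credit: income exceeds $346,900 by $3,450, which is 9 full-or-partial $400 increments; reduction = 9 × $50 = $450, leaving $1,075.
Commuter Credit: $350,350 is below the $364,000 cutoff, so the full $2,300 applies.
First-Time Homebuyer Credit: 14% of the $12,050 excess over $338,300 is $1,687; credit = $2,375 − $1,687 = $688.
Total: $1,075 + $2,300 + $688 = $4,063.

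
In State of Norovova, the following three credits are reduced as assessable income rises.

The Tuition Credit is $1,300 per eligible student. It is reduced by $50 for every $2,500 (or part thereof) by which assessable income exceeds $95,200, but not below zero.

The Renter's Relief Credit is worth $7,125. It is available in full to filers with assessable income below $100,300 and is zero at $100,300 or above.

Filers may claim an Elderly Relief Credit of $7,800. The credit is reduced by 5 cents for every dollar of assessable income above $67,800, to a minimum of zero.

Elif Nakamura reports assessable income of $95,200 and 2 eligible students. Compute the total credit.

$16,155

Tuition Credit: base = 2 × $1,300 = $2,600. $95,200 is at or below the $95,200 threshold, so the full $2,600 applies.
Renter's Relief Credit: $95,200 is below the $100,300 cutoff, so the full $7,125 applies.
Elderly Relief Credit: 5% of the $27,400 excess over $67,800 is $1,370; credit = $7,800 − $1,370 = $6,430.
Total: $2,600 + $7,125 + $6,430 = $16,155.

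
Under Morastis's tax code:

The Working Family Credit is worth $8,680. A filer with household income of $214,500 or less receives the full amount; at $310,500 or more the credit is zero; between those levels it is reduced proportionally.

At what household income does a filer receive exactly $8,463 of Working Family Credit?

$216,900

$8,463 is 8,463/8,680 of the full $8,680, so 217/8,680 of the $96,000 range has been used: income = $214,500 + $96,000 × 217/8,680 = $216,900.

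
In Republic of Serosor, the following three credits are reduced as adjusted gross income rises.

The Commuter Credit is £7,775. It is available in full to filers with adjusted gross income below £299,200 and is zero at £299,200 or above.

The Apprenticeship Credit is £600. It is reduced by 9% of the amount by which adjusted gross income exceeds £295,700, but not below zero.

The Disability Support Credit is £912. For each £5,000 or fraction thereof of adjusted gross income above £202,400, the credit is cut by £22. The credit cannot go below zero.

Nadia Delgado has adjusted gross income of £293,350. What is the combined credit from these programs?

Commuter Credit: £293,350 is below the £299,200 cutoff, so the full £7,775 applies.
Apprenticeship Credit: £293,350 is at or below the £295,700 threshold, so the full £600 applies.
Disability Support Credit: income exceeds £202,400 by £90,950, which is 19 full-or-partial £5,000 increments; reduction = 19 × £22 = £418, leaving £494.
Total: £7,775 + £600 + £494 = £8,869.

£8,869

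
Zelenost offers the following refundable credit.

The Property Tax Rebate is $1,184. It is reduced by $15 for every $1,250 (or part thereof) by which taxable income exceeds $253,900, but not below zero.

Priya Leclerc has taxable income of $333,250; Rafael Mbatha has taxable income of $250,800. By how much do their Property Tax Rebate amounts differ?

Priya ($333,250): Property Tax Rebate: income exceeds $253,900 by $79,350, which is 64 full-or-partial $1,250 increments; reduction = 64 × $15 = $960, leaving $224.
Rafael ($250,800): Property Tax Rebate: $250,800 is at or below the $253,900 threshold, so the full $1,184 applies.
Difference: |$224 − $1,184| = $960.

$960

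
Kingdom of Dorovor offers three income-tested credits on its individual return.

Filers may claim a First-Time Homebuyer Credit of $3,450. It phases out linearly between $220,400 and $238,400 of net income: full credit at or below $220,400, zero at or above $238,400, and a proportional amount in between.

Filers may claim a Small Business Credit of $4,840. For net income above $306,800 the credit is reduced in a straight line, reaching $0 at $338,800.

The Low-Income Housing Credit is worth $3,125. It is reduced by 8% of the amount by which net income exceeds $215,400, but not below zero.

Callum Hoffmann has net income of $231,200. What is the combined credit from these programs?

First-Time Homebuyer Credit: $231,200 is $10,800 into a $18,000 phase-out range, leaving 7,200/18,000 of the credit: $3,450 × 7,200/18,000 = $1,380.
Small Business Credit: $231,200 is at or below the $306,800 threshold, so the full $4,840 applies.
Low-Income Housing Credit: 8% of the $15,800 excess over $215,400 is $1,264; credit = $3,125 − $1,264 = $1,861.
Total: $1,380 + $4,840 + $1,861 = $8,081.

$8,081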